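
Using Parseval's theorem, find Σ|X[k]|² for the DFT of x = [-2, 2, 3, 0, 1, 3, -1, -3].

Parseval: Σ|x[n]|² = (1/N)Σ|X[k]|², so Σ|X[k]|² = N·Σ|x[n]|² = 8·37.0000

Σ|X[k]|² = N·Σ|x[n]|² = 8·37.0000 = 296.0000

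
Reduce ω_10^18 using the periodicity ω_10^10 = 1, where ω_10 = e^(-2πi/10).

Since ω_10^10 = 1, powers reduce modulo 10.
18 mod 10 = 8
So ω_10^18 = ω_10^8 = e^(-2πi·8/10)

ω_10^18 = ω_10^8 = 0.3090+0.9511i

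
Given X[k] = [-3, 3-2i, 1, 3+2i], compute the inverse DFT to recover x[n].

x[n] = (1/4) Σ(k=0 to 3) X[k] · e^(2πikn/4)

Computing each x[n]:
x[0] = 1
x[1] = 0
x[2] = -2
x[3] = -2

x = [1, 0, -2, -2]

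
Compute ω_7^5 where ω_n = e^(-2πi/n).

ω_7^5 = e^(-2πi·5/7)
= cos(-2π·5/7) + i·sin(-2π·5/7)
= cos(-10π/7) + i·sin(-10π/7)

ω_7^5 = cos(-10π/7) + i·sin(-10π/7) = -0.2225+0.9749i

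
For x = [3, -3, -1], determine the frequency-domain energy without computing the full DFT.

Parseval: Σ|x[n]|² = (1/N)Σ|X[k]|², so Σ|X[k]|² = N·Σ|x[n]|² = 3·19.0000

Σ|X[k]|² = N·Σ|x[n]|² = 3·19.0000 = 57.0000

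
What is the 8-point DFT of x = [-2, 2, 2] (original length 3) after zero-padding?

Original 3-point DFT: [2, -4, -4]
Zero-padded 8-point DFT provides frequency interpolation.

DFT_8([x, 0, ...]) = [2, -0.5858-3.4142i, -4-2i, -3.4142+0.5858i, -2, -3.4142-0.5858i, -4+2i, -0.5858+3.4142i]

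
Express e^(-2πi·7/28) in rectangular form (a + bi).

ω_28^7 = e^(-2πi·7/28)
= cos(-2π·7/28) + i·sin(-2π·7/28)
= cos(-14π/28) + i·sin(-14π/28)

ω_28^7 = cos(-14π/28) + i·sin(-14π/28) = -1i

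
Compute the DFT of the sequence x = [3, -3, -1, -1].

X[k] = Σ(n=0 to 3) x[n] · ω_4^(nk)
where ω_4 = e^(-2πi/4)

Computing each X[k]:
X[0] = -2
X[1] = 4+2i
X[2] = 6
X[3] = 4-2i

X = [-2, 4+2i, 6, 4-2i]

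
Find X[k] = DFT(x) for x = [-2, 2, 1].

X[k] = Σ(n=0 to 2) x[n] · ω_3^(nk)
where ω_3 = e^(-2πi/3)

Computing each X[k]:
X[0] = 1
X[1] = -3.5000-0.8660i
X[2] = -3.5000+0.8660i

X = [1, -3.5000-0.8660i, -3.5000+0.8660i]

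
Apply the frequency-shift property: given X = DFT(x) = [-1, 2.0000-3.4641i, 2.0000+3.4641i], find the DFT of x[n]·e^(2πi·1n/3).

Modulation property: DFT(ω_3^(-1n)·x[n]) = X[(k-1) mod 3], so circularly shift X by 1 positions.

X[k-1] = [2.0000+3.4641i, -1, 2.0000-3.4641i]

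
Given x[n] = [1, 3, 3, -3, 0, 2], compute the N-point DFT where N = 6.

X[k] = Σ(n=0 to 5) x[n] · ω_6^(nk)
where ω_6 = e^(-2πi/6)

Computing each X[k]:
X[0] = 6
X[1] = 5.0000-3.4641i
X[2] = -6.0000+1.7321i
X[3] = 2
X[4] = -6.0000-1.7321i
X[5] = 5.0000+3.4641i

X = [6, 5.0000-3.4641i, -6.0000+1.7321i, 2, -6.0000-1.7321i, 5.0000+3.4641i]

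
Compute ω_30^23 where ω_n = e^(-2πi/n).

ω_30^23 = e^(-2πi·23/30)
= cos(-2π·23/30) + i·sin(-2π·23/30)
= cos(-46π/30) + i·sin(-46π/30)

ω_30^23 = cos(-46π/30) + i·sin(-46π/30) = 0.1045+0.9945i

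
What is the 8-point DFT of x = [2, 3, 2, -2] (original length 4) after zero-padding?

Original 4-point DFT: [5, -5i, 3, 5i]
Zero-padded 8-point DFT provides frequency interpolation.

DFT_8([x, 0, ...]) = [5, 5.5355-2.7071i, -5i, -1.5355+1.2929i, 3, -1.5355-1.2929i, 5i, 5.5355+2.7071i]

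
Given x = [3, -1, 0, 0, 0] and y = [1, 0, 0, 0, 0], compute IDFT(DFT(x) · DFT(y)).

(x ⊛ y)[n] = Σ(m=0 to 4) x[m] · y[(n-m) mod 5]

Computing each output sample:
(x ⊛ y)[0] = 3
(x ⊛ y)[1] = -1
(x ⊛ y)[2] = 0
(x ⊛ y)[3] = 0
(x ⊛ y)[4] = 0

x ⊛ y = [3, -1, 0, 0, 0]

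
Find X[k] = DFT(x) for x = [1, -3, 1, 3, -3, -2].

X[k] = Σ(n=0 to 5) x[n] · ω_6^(nk)
where ω_6 = e^(-2πi/6)

Computing each X[k]:
X[0] = -3
X[1] = -3.5000-2.5981i
X[2] = 7.5000+4.3301i
X[3] = 1
X[4] = 7.5000-4.3301i
X[5] = -3.5000+2.5981i

X = [-3, -3.5000-2.5981i, 7.5000+4.3301i, 1, 7.5000-4.3301i, -3.5000+2.5981i]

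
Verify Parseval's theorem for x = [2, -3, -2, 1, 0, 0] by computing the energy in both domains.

Time domain:
Σ|x[n]|² = |2|² + |-3|² + |-2|² + |1|² + |0|² + |0|² = 18.0000

Frequency domain:
(1/6)Σ|X[k]|² = (1/6)(|-2|² + |0.5000+4.3301i|² + |5.5000+0.8660i|² + |2|² + |5.5000-0.8660i|² + |0.5000-4.3301i|²) = (1/6)·108.0000 = 18.0000

Both sides agree, confirming Parseval's theorem.

Σ|x[n]|² = (1/N)Σ|X[k]|² = 18.0000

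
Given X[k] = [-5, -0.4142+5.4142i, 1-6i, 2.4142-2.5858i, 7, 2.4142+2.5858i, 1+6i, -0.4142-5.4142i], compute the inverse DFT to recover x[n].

x[n] = (1/8) Σ(k=0 to 7) X[k] · e^(2πikn/8)

Computing each x[n]:
x[0] = 1
x[1] = -1
x[2] = -2
x[3] = -3
x[4] = 0
x[5] = 1
x[6] = 2
x[7] = -3

x = [1, -1, -2, -3, 0, 1, 2, -3]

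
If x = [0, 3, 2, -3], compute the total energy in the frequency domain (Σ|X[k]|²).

Parseval: Σ|x[n]|² = (1/N)Σ|X[k]|², so Σ|X[k]|² = N·Σ|x[n]|² = 4·22.0000

Σ|X[k]|² = N·Σ|x[n]|² = 4·22.0000 = 88.0000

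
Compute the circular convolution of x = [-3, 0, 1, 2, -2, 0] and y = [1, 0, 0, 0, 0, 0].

(x ⊛ y)[n] = Σ(m=0 to 5) x[m] · y[(n-m) mod 6]

Computing each output sample:
(x ⊛ y)[0] = -3
(x ⊛ y)[1] = 0
(x ⊛ y)[2] = 1
(x ⊛ y)[3] = 2
(x ⊛ y)[4] = -2
(x ⊛ y)[5] = 0

x ⊛ y = [-3, 0, 1, 2, -2, 0]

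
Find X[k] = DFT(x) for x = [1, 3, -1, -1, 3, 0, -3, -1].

X[k] = Σ(n=0 to 7) x[n] · ω_8^(nk)
where ω_8 = e^(-2πi/8)

Computing each X[k]:
X[0] = 1
X[1] = 0.1213-4.1213i
X[2] = 8-5i
X[3] = -4.1213-0.1213i
X[4] = -1
X[5] = -4.1213+0.1213i
X[6] = 8+5i
X[7] = 0.1213+4.1213i

X = [1, 0.1213-4.1213i, 8-5i, -4.1213-0.1213i, -1, -4.1213+0.1213i, 8+5i, 0.1213+4.1213i]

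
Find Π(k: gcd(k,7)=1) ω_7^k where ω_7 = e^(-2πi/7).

The primitive 7th roots of unity are ω_7^k for k coprime to 7: k ∈ {1, 2, 3, 4, 5, 6}
Their product equals the constant term of the cyclotomic polynomial Φ_7(x) up to sign.
For n ≥ 3, the product of all primitive nth roots of unity is 1. (For n=1 it is 1; for n=2 it is -1.)

1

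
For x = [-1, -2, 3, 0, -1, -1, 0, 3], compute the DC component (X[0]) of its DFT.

X[0] = Σ(n=0 to 7) x[n] · ω_8^0 = Σ x[n]
= (-1) + (-2) + (3) + (0) + (-1) + (-1) + (0) + (3)

X[0] = 1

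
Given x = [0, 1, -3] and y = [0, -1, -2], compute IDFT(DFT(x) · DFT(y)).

(x ⊛ y)[n] = Σ(m=0 to 2) x[m] · y[(n-m) mod 3]

Computing each output sample:
(x ⊛ y)[0] = 1
(x ⊛ y)[1] = 6
(x ⊛ y)[2] = -1

x ⊛ y = [1, 6, -1]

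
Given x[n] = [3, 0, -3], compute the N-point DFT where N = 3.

X[k] = Σ(n=0 to 2) x[n] · ω_3^(nk)
where ω_3 = e^(-2πi/3)

Computing each X[k]:
X[0] = 0
X[1] = 4.5000-2.5981i
X[2] = 4.5000+2.5981i

X = [0, 4.5000-2.5981i, 4.5000+2.5981i]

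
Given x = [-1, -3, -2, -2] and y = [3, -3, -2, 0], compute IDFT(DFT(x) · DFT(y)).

(x ⊛ y)[n] = Σ(m=0 to 3) x[m] · y[(n-m) mod 4]

Computing each output sample:
(x ⊛ y)[0] = 7
(x ⊛ y)[1] = -2
(x ⊛ y)[2] = 5
(x ⊛ y)[3] = 6

x ⊛ y = [7, -2, 5, 6]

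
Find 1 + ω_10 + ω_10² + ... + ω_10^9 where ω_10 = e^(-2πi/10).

Sum of all nth roots of unity equals 0 for n > 1 (geometric series with r ≠ 1).

0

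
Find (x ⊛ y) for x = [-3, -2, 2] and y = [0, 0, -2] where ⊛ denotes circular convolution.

(x ⊛ y)[n] = Σ(m=0 to 2) x[m] · y[(n-m) mod 3]

Computing each output sample:
(x ⊛ y)[0] = 4
(x ⊛ y)[1] = -4
(x ⊛ y)[2] = 6

x ⊛ y = [4, -4, 6]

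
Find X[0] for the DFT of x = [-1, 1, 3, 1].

X[0] = Σ(n=0 to 3) x[n] · ω_4^0 = Σ x[n]
= (-1) + (1) + (3) + (1)

X[0] = 4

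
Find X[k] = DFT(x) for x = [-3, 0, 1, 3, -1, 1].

X[k] = Σ(n=0 to 5) x[n] · ω_6^(nk)
where ω_6 = e^(-2πi/6)

Computing each X[k]:
X[0] = 1
X[1] = -5.5000-0.8660i
X[2] = -0.5000+2.5981i
X[3] = -7
X[4] = -0.5000-2.5981i
X[5] = -5.5000+0.8660i

X = [1, -5.5000-0.8660i, -0.5000+2.5981i, -7, -0.5000-2.5981i, -5.5000+0.8660i]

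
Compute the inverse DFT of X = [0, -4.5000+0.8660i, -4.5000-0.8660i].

x[n] = (1/3) Σ(k=0 to 2) X[k] · e^(2πikn/3)

Computing each x[n]:
x[0] = -3
x[1] = 1
x[2] = 2

x = [-3, 1, 2]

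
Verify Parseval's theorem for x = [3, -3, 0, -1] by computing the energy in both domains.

Time domain:
Σ|x[n]|² = |3|² + |-3|² + |0|² + |-1|² = 19.0000

Frequency domain:
(1/4)Σ|X[k]|² = (1/4)(|-1|² + |3+2i|² + |7|² + |3-2i|²) = (1/4)·76.0000 = 19.0000

Both sides agree, confirming Parseval's theorem.

Σ|x[n]|² = (1/N)Σ|X[k]|² = 19.0000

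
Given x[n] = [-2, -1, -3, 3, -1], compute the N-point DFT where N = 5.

X[k] = Σ(n=0 to 4) x[n] · ω_5^(nk)
where ω_5 = e^(-2πi/5)

Computing each X[k]:
X[0] = -4
X[1] = -2.6180+3.5267i
X[2] = -0.3820-5.7063i
X[3] = -0.3820+5.7063i
X[4] = -2.6180-3.5267i

X = [-4, -2.6180+3.5267i, -0.3820-5.7063i, -0.3820+5.7063i, -2.6180-3.5267i]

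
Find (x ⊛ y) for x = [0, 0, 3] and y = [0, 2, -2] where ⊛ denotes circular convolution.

(x ⊛ y)[n] = Σ(m=0 to 2) x[m] · y[(n-m) mod 3]

Computing each output sample:
(x ⊛ y)[0] = 6
(x ⊛ y)[1] = -6
(x ⊛ y)[2] = 0

x ⊛ y = [6, -6, 0]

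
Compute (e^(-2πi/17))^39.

Since ω_17^17 = 1, powers reduce modulo 17.
39 mod 17 = 5
So ω_17^39 = ω_17^5 = e^(-2πi·5/17)

ω_17^39 = ω_17^5 = -0.2737-0.9618i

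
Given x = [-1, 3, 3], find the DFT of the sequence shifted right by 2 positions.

Time shift by 2: X_shifted[k] = ω_3^(2k) · X[k]
Shifted x = [3, 3, -1]

DFT(x[n-2]) = [5, 2.0000-3.4641i, 2.0000+3.4641i]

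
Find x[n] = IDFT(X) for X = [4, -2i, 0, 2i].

x[n] = (1/4) Σ(k=0 to 3) X[k] · e^(2πikn/4)

Computing each x[n]:
x[0] = 1
x[1] = 2
x[2] = 1
x[3] = 0

x = [1, 2, 1, 0]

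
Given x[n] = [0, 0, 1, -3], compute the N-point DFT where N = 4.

X[k] = Σ(n=0 to 3) x[n] · ω_4^(nk)
where ω_4 = e^(-2πi/4)

Computing each X[k]:
X[0] = -2
X[1] = -1-3i
X[2] = 4
X[3] = -1+3i

X = [-2, -1-3i, 4, -1+3i]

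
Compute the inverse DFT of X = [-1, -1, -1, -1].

x[n] = (1/4) Σ(k=0 to 3) X[k] · e^(2πikn/4)

Computing each x[n]:
x[0] = -1
x[1] = 0
x[2] = 0
x[3] = 0

x = [-1, 0, 0, 0]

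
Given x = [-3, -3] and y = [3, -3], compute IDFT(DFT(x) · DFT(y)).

(x ⊛ y)[n] = Σ(m=0 to 1) x[m] · y[(n-m) mod 2]

Computing each output sample:
(x ⊛ y)[0] = 0
(x ⊛ y)[1] = 0

x ⊛ y = [0, 0]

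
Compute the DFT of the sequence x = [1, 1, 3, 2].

X[k] = Σ(n=0 to 3) x[n] · ω_4^(nk)
where ω_4 = e^(-2πi/4)

Computing each X[k]:
X[0] = 7
X[1] = -2+1i
X[2] = 1
X[3] = -2-1i

X = [7, -2+1i, 1, -2-1i]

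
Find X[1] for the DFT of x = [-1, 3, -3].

X[1] = Σ(n=0 to 2) x[n] · ω_3^(1n) where ω_3 = e^(-2πi/3)
= (-1)·ω_3^0 + (3)·ω_3^1 + (-3)·ω_3^2

X[1] = -1.0000-5.1962i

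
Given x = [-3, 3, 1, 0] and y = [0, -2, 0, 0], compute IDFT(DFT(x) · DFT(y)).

(x ⊛ y)[n] = Σ(m=0 to 3) x[m] · y[(n-m) mod 4]

Computing each output sample:
(x ⊛ y)[0] = 0
(x ⊛ y)[1] = 6
(x ⊛ y)[2] = -6
(x ⊛ y)[3] = -2

x ⊛ y = [0, 6, -6, -2]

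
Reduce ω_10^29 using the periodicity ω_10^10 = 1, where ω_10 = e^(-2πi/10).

Since ω_10^10 = 1, powers reduce modulo 10.
29 mod 10 = 9
So ω_10^29 = ω_10^9 = e^(-2πi·9/10)

ω_10^29 = ω_10^9 = 0.8090+0.5878i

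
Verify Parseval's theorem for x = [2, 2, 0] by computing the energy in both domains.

Time domain:
Σ|x[n]|² = |2|² + |2|² + |0|² = 8.0000

Frequency domain:
(1/3)Σ|X[k]|² = (1/3)(|4|² + |1.0000-1.7321i|² + |1.0000+1.7321i|²) = (1/3)·24.0000 = 8.0000

Both sides agree, confirming Parseval's theorem.

Σ|x[n]|² = (1/N)Σ|X[k]|² = 8.0000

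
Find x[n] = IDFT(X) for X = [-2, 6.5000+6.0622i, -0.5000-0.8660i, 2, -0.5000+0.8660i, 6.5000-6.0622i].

x[n] = (1/6) Σ(k=0 to 5) X[k] · e^(2πikn/6)

Computing each x[n]:
x[0] = 2
x[1] = -1
x[2] = -3
x[3] = -3
x[4] = 1
x[5] = 2

x = [2, -1, -3, -3, 1, 2]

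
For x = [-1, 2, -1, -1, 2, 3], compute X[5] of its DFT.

X[5] = Σ(n=0 to 5) x[n] · ω_6^(5n) where ω_6 = e^(-2πi/6)
= (-1)·ω_6^0 + (2)·ω_6^5 + (-1)·ω_6^10 + (-1)·ω_6^15 + (2)·ω_6^20 + (3)·ω_6^25

X[5] = 2.0000-3.4641i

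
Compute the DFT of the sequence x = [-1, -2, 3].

X[k] = Σ(n=0 to 2) x[n] · ω_3^(nk)
where ω_3 = e^(-2πi/3)

Computing each X[k]:
X[0] = 0
X[1] = -1.5000+4.3301i
X[2] = -1.5000-4.3301i

X = [0, -1.5000+4.3301i, -1.5000-4.3301i]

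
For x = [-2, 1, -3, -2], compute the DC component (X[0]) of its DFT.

X[0] = Σ(n=0 to 3) x[n] · ω_4^0 = Σ x[n]
= (-2) + (1) + (-3) + (-2)

X[0] = -6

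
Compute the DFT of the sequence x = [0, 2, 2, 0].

X[k] = Σ(n=0 to 3) x[n] · ω_4^(nk)
where ω_4 = e^(-2πi/4)

Computing each X[k]:
X[0] = 4
X[1] = -2-2i
X[2] = 0
X[3] = -2+2i

X = [4, -2-2i, 0, -2+2i]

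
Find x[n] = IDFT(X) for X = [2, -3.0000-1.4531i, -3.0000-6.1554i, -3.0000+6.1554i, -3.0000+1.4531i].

x[n] = (1/5) Σ(k=0 to 4) X[k] · e^(2πikn/5)

Computing each x[n]:
x[0] = -2
x[1] = 3
x[2] = -1
x[3] = 3
x[4] = -1

x = [-2, 3, -1, 3, -1]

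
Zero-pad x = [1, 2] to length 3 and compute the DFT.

Original 2-point DFT: [3, -1]
Zero-padded 3-point DFT provides frequency interpolation.

DFT_3([x, 0, ...]) = [3, -1.7321i, 1.7321i]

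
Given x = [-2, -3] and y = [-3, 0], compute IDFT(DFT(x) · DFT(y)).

(x ⊛ y)[n] = Σ(m=0 to 1) x[m] · y[(n-m) mod 2]

Computing each output sample:
(x ⊛ y)[0] = 6
(x ⊛ y)[1] = 9

x ⊛ y = [6, 9]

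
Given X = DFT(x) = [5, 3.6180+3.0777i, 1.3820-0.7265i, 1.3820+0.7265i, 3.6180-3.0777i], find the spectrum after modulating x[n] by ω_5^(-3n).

Modulation property: DFT(ω_5^(-3n)·x[n]) = X[(k-3) mod 5], so circularly shift X by 3 positions.

X[k-3] = [1.3820-0.7265i, 1.3820+0.7265i, 3.6180-3.0777i, 5, 3.6180+3.0777i]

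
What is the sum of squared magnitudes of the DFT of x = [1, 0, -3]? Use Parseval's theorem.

Parseval: Σ|x[n]|² = (1/N)Σ|X[k]|², so Σ|X[k]|² = N·Σ|x[n]|² = 3·10.0000

Σ|X[k]|² = N·Σ|x[n]|² = 3·10.0000 = 30.0000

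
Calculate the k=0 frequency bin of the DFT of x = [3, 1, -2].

X[0] = Σ(n=0 to 2) x[n] · ω_3^0 = Σ x[n]
= (3) + (1) + (-2)

X[0] = 2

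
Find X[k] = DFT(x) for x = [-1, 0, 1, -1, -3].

X[k] = Σ(n=0 to 4) x[n] · ω_5^(nk)
where ω_5 = e^(-2πi/5)

Computing each X[k]:
X[0] = -4
X[1] = -1.9271-4.0287i
X[2] = 1.4271+0.1388i
X[3] = 1.4271-0.1388i
X[4] = -1.9271+4.0287i

X = [-4, -1.9271-4.0287i, 1.4271+0.1388i, 1.4271-0.1388i, -1.9271+4.0287i]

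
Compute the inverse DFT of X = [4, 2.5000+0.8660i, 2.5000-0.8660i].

x[n] = (1/3) Σ(k=0 to 2) X[k] · e^(2πikn/3)

Computing each x[n]:
x[0] = 3
x[1] = 0
x[2] = 1

x = [3, 0, 1]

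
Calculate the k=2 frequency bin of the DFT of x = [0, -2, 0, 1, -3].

X[2] = Σ(n=0 to 4) x[n] · ω_5^(2n) where ω_5 = e^(-2πi/5)
= (0)·ω_5^0 + (-2)·ω_5^2 + (0)·ω_5^4 + (1)·ω_5^6 + (-3)·ω_5^8

X[2] = 4.3541-1.5388i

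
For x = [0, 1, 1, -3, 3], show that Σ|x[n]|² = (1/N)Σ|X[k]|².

Time domain:
Σ|x[n]|² = |0|² + |1|² + |1|² + |-3|² + |3|² = 20.0000

Frequency domain:
(1/5)Σ|X[k]|² = (1/5)(|2|² + |2.8541-0.4490i|² + |-3.8541+4.9798i|² + |-3.8541-4.9798i|² + |2.8541+0.4490i|²) = (1/5)·100.0000 = 20.0000

Both sides agree, confirming Parseval's theorem.

Σ|x[n]|² = (1/N)Σ|X[k]|² = 20.0000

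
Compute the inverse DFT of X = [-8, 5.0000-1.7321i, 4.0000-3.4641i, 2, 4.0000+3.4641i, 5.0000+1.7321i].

x[n] = (1/6) Σ(k=0 to 5) X[k] · e^(2πikn/6)

Computing each x[n]:
x[0] = 2
x[1] = 0
x[2] = -3
x[3] = -2
x[4] = -2
x[5] = -3

x = [2, 0, -3, -2, -2, -3]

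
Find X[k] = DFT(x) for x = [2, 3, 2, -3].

X[k] = Σ(n=0 to 3) x[n] · ω_4^(nk)
where ω_4 = e^(-2πi/4)

Computing each X[k]:
X[0] = 4
X[1] = -6i
X[2] = 4
X[3] = 6i

X = [4, -6i, 4, 6i]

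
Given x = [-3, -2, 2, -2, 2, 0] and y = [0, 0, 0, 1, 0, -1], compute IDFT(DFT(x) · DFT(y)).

(x ⊛ y)[n] = Σ(m=0 to 5) x[m] · y[(n-m) mod 6]

Computing each output sample:
(x ⊛ y)[0] = 0
(x ⊛ y)[1] = 0
(x ⊛ y)[2] = 2
(x ⊛ y)[3] = -5
(x ⊛ y)[4] = -2
(x ⊛ y)[5] = 5

x ⊛ y = [0, 0, 2, -5, -2, 5]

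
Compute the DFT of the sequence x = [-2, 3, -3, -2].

X[k] = Σ(n=0 to 3) x[n] · ω_4^(nk)
where ω_4 = e^(-2πi/4)

Computing each X[k]:
X[0] = -4
X[1] = 1-5i
X[2] = -6
X[3] = 1+5i

X = [-4, 1-5i, -6, 1+5i]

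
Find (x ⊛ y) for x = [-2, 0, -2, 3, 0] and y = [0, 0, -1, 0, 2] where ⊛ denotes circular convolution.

(x ⊛ y)[n] = Σ(m=0 to 4) x[m] · y[(n-m) mod 5]

Computing each output sample:
(x ⊛ y)[0] = -3
(x ⊛ y)[1] = -4
(x ⊛ y)[2] = 8
(x ⊛ y)[3] = 0
(x ⊛ y)[4] = -2

x ⊛ y = [-3, -4, 8, 0, -2]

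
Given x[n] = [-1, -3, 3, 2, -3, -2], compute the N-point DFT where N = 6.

X[k] = Σ(n=0 to 5) x[n] · ω_6^(nk)
where ω_6 = e^(-2πi/6)

Computing each X[k]:
X[0] = -4
X[1] = -5.5000-4.3301i
X[2] = 3.5000+6.0622i
X[3] = 2
X[4] = 3.5000-6.0622i
X[5] = -5.5000+4.3301i

X = [-4, -5.5000-4.3301i, 3.5000+6.0622i, 2, 3.5000-6.0622i, -5.5000+4.3301i]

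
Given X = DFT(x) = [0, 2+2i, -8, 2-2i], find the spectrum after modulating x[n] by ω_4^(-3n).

Modulation property: DFT(ω_4^(-3n)·x[n]) = X[(k-3) mod 4], so circularly shift X by 3 positions.

X[k-3] = [2+2i, -8, 2-2i, 0]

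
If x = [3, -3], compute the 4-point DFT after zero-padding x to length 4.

Original 2-point DFT: [0, 6]
Zero-padded 4-point DFT provides frequency interpolation.

DFT_4([x, 0, ...]) = [0, 3+3i, 6, 3-3i]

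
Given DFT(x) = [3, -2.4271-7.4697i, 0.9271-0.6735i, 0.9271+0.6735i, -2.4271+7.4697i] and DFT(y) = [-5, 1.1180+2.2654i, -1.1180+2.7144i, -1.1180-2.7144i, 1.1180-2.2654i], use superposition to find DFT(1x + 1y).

By linearity: DFT(1x + 1y) = 1·DFT(x) + 1·DFT(y)
= 1·[3, -2.4271-7.4697i, 0.9271-0.6735i, 0.9271+0.6735i, -2.4271+7.4697i] + 1·[-5, 1.1180+2.2654i, -1.1180+2.7144i, -1.1180-2.7144i, 1.1180-2.2654i]

Computing element-wise:
Z[0] = 1·(3) + 1·(-5) = -2
Z[1] = 1·(-2.4271-7.4697i) + 1·(1.1180+2.2654i) = -1.3091-5.2043i
Z[2] = 1·(0.9271-0.6735i) + 1·(-1.1180+2.7144i) = -0.1909+2.0409i
Z[3] = 1·(0.9271+0.6735i) + 1·(-1.1180-2.7144i) = -0.1909-2.0409i
Z[4] = 1·(-2.4271+7.4697i) + 1·(1.1180-2.2654i) = -1.3091+5.2043i

DFT(1x + 1y) = 1·X + 1·Y = [-2, -1.3091-5.2043i, -0.1909+2.0409i, -0.1909-2.0409i, -1.3091+5.2043i]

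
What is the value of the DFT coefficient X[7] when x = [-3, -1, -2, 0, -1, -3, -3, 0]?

X[7] = Σ(n=0 to 7) x[n] · ω_8^(7n) where ω_8 = e^(-2πi/8)
= (-3)·ω_8^0 + (-1)·ω_8^7 + (-2)·ω_8^14 + (0)·ω_8^21 + (-1)·ω_8^28 + (-3)·ω_8^35 + (-3)·ω_8^42 + (0)·ω_8^49

X[7] = -0.5858+2.4142i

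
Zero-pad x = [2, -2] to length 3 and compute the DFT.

Original 2-point DFT: [0, 4]
Zero-padded 3-point DFT provides frequency interpolation.

DFT_3([x, 0, ...]) = [0, 3.0000+1.7321i, 3.0000-1.7321i]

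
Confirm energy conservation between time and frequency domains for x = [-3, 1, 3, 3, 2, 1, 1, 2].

Time domain:
Σ|x[n]|² = |-3|² + |1|² + |3|² + |3|² + |2|² + |1|² + |1|² + |2|² = 38.0000

Frequency domain:
(1/8)Σ|X[k]|² = (1/8)(|10|² + |-5.7071-2.7071i|² + |-5+3i|² + |-4.2929+1.2929i|² + |-4|² + |-4.2929-1.2929i|² + |-5-3i|² + |-5.7071+2.7071i|²) = (1/8)·304.0000 = 38.0000

Both sides agree, confirming Parseval's theorem.

Σ|x[n]|² = (1/N)Σ|X[k]|² = 38.0000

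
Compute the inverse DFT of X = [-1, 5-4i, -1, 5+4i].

x[n] = (1/4) Σ(k=0 to 3) X[k] · e^(2πikn/4)

Computing each x[n]:
x[0] = 2
x[1] = 2
x[2] = -3
x[3] = -2

x = [2, 2, -3, -2]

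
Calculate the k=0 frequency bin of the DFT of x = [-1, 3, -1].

X[0] = Σ(n=0 to 2) x[n] · ω_3^0 = Σ x[n]
= (-1) + (3) + (-1)

X[0] = 1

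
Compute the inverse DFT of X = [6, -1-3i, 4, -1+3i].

x[n] = (1/4) Σ(k=0 to 3) X[k] · e^(2πikn/4)

Computing each x[n]:
x[0] = 2
x[1] = 2
x[2] = 3
x[3] = -1

x = [2, 2, 3, -1]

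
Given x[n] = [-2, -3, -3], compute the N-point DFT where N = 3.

X[k] = Σ(n=0 to 2) x[n] · ω_3^(nk)
where ω_3 = e^(-2πi/3)

Computing each X[k]:
X[0] = -8
X[1] = 1
X[2] = 1

X = [-8, 1, 1]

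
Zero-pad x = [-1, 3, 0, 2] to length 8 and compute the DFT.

Original 4-point DFT: [4, -1-1i, -6, -1+1i]
Zero-padded 8-point DFT provides frequency interpolation.

DFT_8([x, 0, ...]) = [4, -0.2929-3.5355i, -1-1i, -1.7071-3.5355i, -6, -1.7071+3.5355i, -1+1i, -0.2929+3.5355i]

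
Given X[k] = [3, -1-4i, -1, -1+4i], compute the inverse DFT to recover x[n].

x[n] = (1/4) Σ(k=0 to 3) X[k] · e^(2πikn/4)

Computing each x[n]:
x[0] = 0
x[1] = 3
x[2] = 1
x[3] = -1

x = [0, 3, 1, -1]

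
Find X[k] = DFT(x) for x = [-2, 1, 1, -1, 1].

X[k] = Σ(n=0 to 4) x[n] · ω_5^(nk)
where ω_5 = e^(-2πi/5)

Computing each X[k]:
X[0] = 0
X[1] = -1.3820-1.1756i
X[2] = -3.6180+1.9021i
X[3] = -3.6180-1.9021i
X[4] = -1.3820+1.1756i

X = [0, -1.3820-1.1756i, -3.6180+1.9021i, -3.6180-1.9021i, -1.3820+1.1756i]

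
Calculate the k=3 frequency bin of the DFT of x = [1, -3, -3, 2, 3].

X[3] = Σ(n=0 to 4) x[n] · ω_5^(3n) where ω_5 = e^(-2πi/5)
= (1)·ω_5^0 + (-3)·ω_5^3 + (-3)·ω_5^6 + (2)·ω_5^9 + (3)·ω_5^12

X[3] = 0.6910+1.2286i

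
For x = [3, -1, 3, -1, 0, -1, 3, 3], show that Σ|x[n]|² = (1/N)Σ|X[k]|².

Time domain:
Σ|x[n]|² = |3|² + |-1|² + |3|² + |-1|² + |0|² + |-1|² + |3|² + |3|² = 39.0000

Frequency domain:
(1/8)Σ|X[k]|² = (1/8)(|9|² + |5.8284+2.8284i|² + |-3+4i|² + |0.1716+2.8284i|² + |9|² + |0.1716-2.8284i|² + |-3-4i|² + |5.8284-2.8284i|²) = (1/8)·312.0000 = 39.0000

Both sides agree, confirming Parseval's theorem.

Σ|x[n]|² = (1/N)Σ|X[k]|² = 39.0000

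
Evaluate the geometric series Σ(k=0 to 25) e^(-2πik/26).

Sum of all nth roots of unity equals 0 for n > 1 (geometric series with r ≠ 1).

0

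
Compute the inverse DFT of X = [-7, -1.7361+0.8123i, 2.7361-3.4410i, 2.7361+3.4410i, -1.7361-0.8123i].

x[n] = (1/5) Σ(k=0 to 4) X[k] · e^(2πikn/5)

Computing each x[n]:
x[0] = -1
x[1] = -2
x[2] = -2
x[3] = 1
x[4] = -3

x = [-1, -2, -2, 1, -3]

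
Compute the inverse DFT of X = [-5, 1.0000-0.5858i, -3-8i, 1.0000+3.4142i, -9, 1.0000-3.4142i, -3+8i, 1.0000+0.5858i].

x[n] = (1/8) Σ(k=0 to 7) X[k] · e^(2πikn/8)

Computing each x[n]:
x[0] = -2
x[1] = 2
x[2] = 0
x[3] = -2
x[4] = -3
x[5] = 3
x[6] = -2
x[7] = -1

x = [-2, 2, 0, -2, -3, 3, -2, -1]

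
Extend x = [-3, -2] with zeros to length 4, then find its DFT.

Original 2-point DFT: [-5, -1]
Zero-padded 4-point DFT provides frequency interpolation.

DFT_4([x, 0, ...]) = [-5, -3+2i, -1, -3-2i]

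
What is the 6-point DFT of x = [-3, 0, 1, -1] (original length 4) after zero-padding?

Original 4-point DFT: [-3, -4-1i, -1, -4+1i]
Zero-padded 6-point DFT provides frequency interpolation.

DFT_6([x, 0, ...]) = [-3, -2.5000-0.8660i, -4.5000+0.8660i, -1, -4.5000-0.8660i, -2.5000+0.8660i]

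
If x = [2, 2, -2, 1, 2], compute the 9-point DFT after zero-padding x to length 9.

Original 5-point DFT: [5, 4.0451+1.7634i, -1.5451-2.8532i, -1.5451+2.8532i, 4.0451-1.7634i]
Zero-padded 9-point DFT provides frequency interpolation.

DFT_9([x, 0, ...]) = [5, 0.8054-0.8660i, 5.2588+0.8660i, 2.0000-5.1962i, -1.5642-0.8660i, -1.5642+0.8660i, 2.0000+5.1962i, 5.2588-0.8660i, 0.8054+0.8660i]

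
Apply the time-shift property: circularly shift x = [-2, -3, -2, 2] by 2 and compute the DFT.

Time shift by 2: X_shifted[k] = ω_4^(2k) · X[k]
Shifted x = [-2, 2, -2, -3]

DFT(x[n-2]) = [-5, -5i, -3, 5i]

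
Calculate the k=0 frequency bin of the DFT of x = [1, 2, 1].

X[0] = Σ(n=0 to 2) x[n] · ω_3^0 = Σ x[n]
= (1) + (2) + (1)

X[0] = 4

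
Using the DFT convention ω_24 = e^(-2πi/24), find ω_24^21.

ω_24^21 = e^(-2πi·21/24)
= cos(-2π·21/24) + i·sin(-2π·21/24)
= cos(-42π/24) + i·sin(-42π/24)

ω_24^21 = cos(-42π/24) + i·sin(-42π/24) = 0.7071+0.7071i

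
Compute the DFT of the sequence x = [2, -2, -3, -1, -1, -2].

X[k] = Σ(n=0 to 5) x[n] · ω_6^(nk)
where ω_6 = e^(-2πi/6)

Computing each X[k]:
X[0] = -7
X[1] = 3.0000+1.7321i
X[2] = 5.0000-1.7321i
X[3] = 3
X[4] = 5.0000+1.7321i
X[5] = 3.0000-1.7321i

X = [-7, 3.0000+1.7321i, 5.0000-1.7321i, 3, 5.0000+1.7321i, 3.0000-1.7321i]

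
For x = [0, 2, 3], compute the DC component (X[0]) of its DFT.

X[0] = Σ(n=0 to 2) x[n] · ω_3^0 = Σ x[n]
= (0) + (2) + (3)

X[0] = 5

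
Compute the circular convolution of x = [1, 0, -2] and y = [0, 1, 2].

(x ⊛ y)[n] = Σ(m=0 to 2) x[m] · y[(n-m) mod 3]

Computing each output sample:
(x ⊛ y)[0] = -2
(x ⊛ y)[1] = -3
(x ⊛ y)[2] = 2

x ⊛ y = [-2, -3, 2]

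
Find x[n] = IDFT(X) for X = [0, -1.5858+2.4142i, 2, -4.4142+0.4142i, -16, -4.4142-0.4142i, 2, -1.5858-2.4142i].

x[n] = (1/8) Σ(k=0 to 7) X[k] · e^(2πikn/8)

Computing each x[n]:
x[0] = -3
x[1] = 2
x[2] = -3
x[3] = 1
x[4] = 0
x[5] = 2
x[6] = -2
x[7] = 3

x = [-3, 2, -3, 1, 0, 2, -2, 3]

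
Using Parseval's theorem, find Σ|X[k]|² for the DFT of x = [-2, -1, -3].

Parseval: Σ|x[n]|² = (1/N)Σ|X[k]|², so Σ|X[k]|² = N·Σ|x[n]|² = 3·14.0000

Σ|X[k]|² = N·Σ|x[n]|² = 3·14.0000 = 42.0000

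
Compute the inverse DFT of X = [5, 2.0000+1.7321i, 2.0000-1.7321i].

x[n] = (1/3) Σ(k=0 to 2) X[k] · e^(2πikn/3)

Computing each x[n]:
x[0] = 3
x[1] = 0
x[2] = 2

x = [3, 0, 2]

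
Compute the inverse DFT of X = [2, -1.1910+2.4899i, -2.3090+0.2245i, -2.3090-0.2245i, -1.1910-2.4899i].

x[n] = (1/5) Σ(k=0 to 4) X[k] · e^(2πikn/5)

Computing each x[n]:
x[0] = -1
x[1] = 0
x[2] = 0
x[3] = 1
x[4] = 2

x = [-1, 0, 0, 1, 2]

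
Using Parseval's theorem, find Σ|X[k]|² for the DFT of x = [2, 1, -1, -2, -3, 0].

Parseval: Σ|x[n]|² = (1/N)Σ|X[k]|², so Σ|X[k]|² = N·Σ|x[n]|² = 6·19.0000

Σ|X[k]|² = N·Σ|x[n]|² = 6·19.0000 = 114.0000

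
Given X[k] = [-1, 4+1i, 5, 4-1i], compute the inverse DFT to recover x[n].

x[n] = (1/4) Σ(k=0 to 3) X[k] · e^(2πikn/4)

Computing each x[n]:
x[0] = 3
x[1] = -2
x[2] = -1
x[3] = -1

x = [3, -2, -1, -1]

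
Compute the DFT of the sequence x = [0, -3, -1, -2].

X[k] = Σ(n=0 to 3) x[n] · ω_4^(nk)
where ω_4 = e^(-2πi/4)

Computing each X[k]:
X[0] = -6
X[1] = 1+1i
X[2] = 4
X[3] = 1-1i

X = [-6, 1+1i, 4, 1-1i]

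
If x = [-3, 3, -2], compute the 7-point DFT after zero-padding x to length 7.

Original 3-point DFT: [-2, -3.5000-4.3301i, -3.5000+4.3301i]
Zero-padded 7-point DFT provides frequency interpolation.

DFT_7([x, 0, ...]) = [-2, -0.6845-0.3956i, -1.8656-3.7926i, -6.9499-2.8653i, -6.9499+2.8653i, -1.8656+3.7926i, -0.6845+0.3956i]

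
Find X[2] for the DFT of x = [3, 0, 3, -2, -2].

X[2] = Σ(n=0 to 4) x[n] · ω_5^(2n) where ω_5 = e^(-2πi/5)
= (3)·ω_5^0 + (0)·ω_5^2 + (3)·ω_5^4 + (-2)·ω_5^6 + (-2)·ω_5^8

X[2] = 4.9271+3.5797i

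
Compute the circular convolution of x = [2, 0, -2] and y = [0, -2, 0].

(x ⊛ y)[n] = Σ(m=0 to 2) x[m] · y[(n-m) mod 3]

Computing each output sample:
(x ⊛ y)[0] = 4
(x ⊛ y)[1] = -4
(x ⊛ y)[2] = 0

x ⊛ y = [4, -4, 0]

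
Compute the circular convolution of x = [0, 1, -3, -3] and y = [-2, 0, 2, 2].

(x ⊛ y)[n] = Σ(m=0 to 3) x[m] · y[(n-m) mod 4]

Computing each output sample:
(x ⊛ y)[0] = -4
(x ⊛ y)[1] = -14
(x ⊛ y)[2] = 0
(x ⊛ y)[3] = 8

x ⊛ y = [-4, -14, 0, 8]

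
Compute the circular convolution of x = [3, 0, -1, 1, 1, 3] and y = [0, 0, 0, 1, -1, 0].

(x ⊛ y)[n] = Σ(m=0 to 5) x[m] · y[(n-m) mod 6]

Computing each output sample:
(x ⊛ y)[0] = 2
(x ⊛ y)[1] = 0
(x ⊛ y)[2] = 2
(x ⊛ y)[3] = 0
(x ⊛ y)[4] = -3
(x ⊛ y)[5] = -1

x ⊛ y = [2, 0, 2, 0, -3, -1]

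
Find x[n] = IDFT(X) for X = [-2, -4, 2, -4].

x[n] = (1/4) Σ(k=0 to 3) X[k] · e^(2πikn/4)

Computing each x[n]:
x[0] = -2
x[1] = -1
x[2] = 2
x[3] = -1

x = [-2, -1, 2, -1]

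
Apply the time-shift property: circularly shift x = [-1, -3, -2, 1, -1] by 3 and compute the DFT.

Time shift by 3: X_shifted[k] = ω_5^(3k) · X[k]
Shifted x = [-2, 1, -1, -1, -3]

DFT(x[n-3]) = [-6, -1.0000-3.8042i, -1.0000-2.3511i, -1.0000+2.3511i, -1.0000+3.8042i]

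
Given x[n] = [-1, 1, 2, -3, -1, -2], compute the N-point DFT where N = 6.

X[k] = Σ(n=0 to 5) x[n] · ω_6^(nk)
where ω_6 = e^(-2πi/6)

Computing each X[k]:
X[0] = -4
X[1] = 1.0000-5.1962i
X[2] = -4
X[3] = 4
X[4] = -4
X[5] = 1.0000+5.1962i

X = [-4, 1.0000-5.1962i, -4, 4, -4, 1.0000+5.1962i]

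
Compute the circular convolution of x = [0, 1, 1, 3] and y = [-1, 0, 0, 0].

(x ⊛ y)[n] = Σ(m=0 to 3) x[m] · y[(n-m) mod 4]

Computing each output sample:
(x ⊛ y)[0] = 0
(x ⊛ y)[1] = -1
(x ⊛ y)[2] = -1
(x ⊛ y)[3] = -3

x ⊛ y = [0, -1, -1, -3]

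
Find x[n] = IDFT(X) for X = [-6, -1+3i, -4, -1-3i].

x[n] = (1/4) Σ(k=0 to 3) X[k] · e^(2πikn/4)

Computing each x[n]:
x[0] = -3
x[1] = -2
x[2] = -2
x[3] = 1

x = [-3, -2, -2, 1]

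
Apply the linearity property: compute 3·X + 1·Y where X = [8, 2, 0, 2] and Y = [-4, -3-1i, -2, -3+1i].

By linearity: DFT(3x + 1y) = 3·DFT(x) + 1·DFT(y)
= 3·[8, 2, 0, 2] + 1·[-4, -3-1i, -2, -3+1i]

Computing element-wise:
Z[0] = 3·(8) + 1·(-4) = 20
Z[1] = 3·(2) + 1·(-3-1i) = 3-1i
Z[2] = 3·(0) + 1·(-2) = -2
Z[3] = 3·(2) + 1·(-3+1i) = 3+1i

DFT(3x + 1y) = 3·X + 1·Y = [20, 3-1i, -2, 3+1i]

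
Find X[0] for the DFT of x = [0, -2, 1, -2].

X[0] = Σ(n=0 to 3) x[n] · ω_4^0 = Σ x[n]
= (0) + (-2) + (1) + (-2)

X[0] = -3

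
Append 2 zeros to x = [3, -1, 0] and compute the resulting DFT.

Original 3-point DFT: [2, 3.5000+0.8660i, 3.5000-0.8660i]
Zero-padded 5-point DFT provides frequency interpolation.

DFT_5([x, 0, ...]) = [2, 2.6910+0.9511i, 3.8090+0.5878i, 3.8090-0.5878i, 2.6910-0.9511i]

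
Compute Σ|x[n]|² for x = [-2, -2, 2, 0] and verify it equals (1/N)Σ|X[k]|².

Time domain:
Σ|x[n]|² = |-2|² + |-2|² + |2|² + |0|² = 12.0000

Frequency domain:
(1/4)Σ|X[k]|² = (1/4)(|-2|² + |-4+2i|² + |2|² + |-4-2i|²) = (1/4)·48.0000 = 12.0000

Both sides agree, confirming Parseval's theorem.

Σ|x[n]|² = (1/N)Σ|X[k]|² = 12.0000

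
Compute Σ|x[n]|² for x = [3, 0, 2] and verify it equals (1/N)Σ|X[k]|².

Time domain:
Σ|x[n]|² = |3|² + |0|² + |2|² = 13.0000

Frequency domain:
(1/3)Σ|X[k]|² = (1/3)(|5|² + |2.0000+1.7321i|² + |2.0000-1.7321i|²) = (1/3)·39.0000 = 13.0000

Both sides agree, confirming Parseval's theorem.

Σ|x[n]|² = (1/N)Σ|X[k]|² = 13.0000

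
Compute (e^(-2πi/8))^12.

Since ω_8^8 = 1, powers reduce modulo 8.
12 mod 8 = 4
So ω_8^12 = ω_8^4 = e^(-2πi·4/8)

ω_8^12 = ω_8^4 = -1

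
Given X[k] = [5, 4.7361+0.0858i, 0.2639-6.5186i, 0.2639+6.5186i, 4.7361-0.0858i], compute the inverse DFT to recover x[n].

x[n] = (1/5) Σ(k=0 to 4) X[k] · e^(2πikn/5)

Computing each x[n]:
x[0] = 3
x[1] = 3
x[2] = -3
x[3] = 2
x[4] = 0

x = [3, 3, -3, 2, 0]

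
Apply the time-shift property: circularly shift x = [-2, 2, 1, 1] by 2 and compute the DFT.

Time shift by 2: X_shifted[k] = ω_4^(2k) · X[k]
Shifted x = [1, 1, -2, 2]

DFT(x[n-2]) = [2, 3+1i, -4, 3-1i]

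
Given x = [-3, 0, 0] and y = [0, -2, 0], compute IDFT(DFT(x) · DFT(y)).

(x ⊛ y)[n] = Σ(m=0 to 2) x[m] · y[(n-m) mod 3]

Computing each output sample:
(x ⊛ y)[0] = 0
(x ⊛ y)[1] = 6
(x ⊛ y)[2] = 0

x ⊛ y = [0, 6, 0]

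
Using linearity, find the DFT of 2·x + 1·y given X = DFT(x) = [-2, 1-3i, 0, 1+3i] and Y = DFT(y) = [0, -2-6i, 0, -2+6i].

By linearity: DFT(2x + 1y) = 2·DFT(x) + 1·DFT(y)
= 2·[-2, 1-3i, 0, 1+3i] + 1·[0, -2-6i, 0, -2+6i]

Computing element-wise:
Z[0] = 2·(-2) + 1·(0) = -4
Z[1] = 2·(1-3i) + 1·(-2-6i) = -12i
Z[2] = 2·(0) + 1·(0) = 0
Z[3] = 2·(1+3i) + 1·(-2+6i) = 12i

DFT(2x + 1y) = 2·X + 1·Y = [-4, -12i, 0, 12i]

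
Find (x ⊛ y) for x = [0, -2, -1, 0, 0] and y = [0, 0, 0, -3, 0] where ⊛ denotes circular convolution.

(x ⊛ y)[n] = Σ(m=0 to 4) x[m] · y[(n-m) mod 5]

Computing each output sample:
(x ⊛ y)[0] = 3
(x ⊛ y)[1] = 0
(x ⊛ y)[2] = 0
(x ⊛ y)[3] = 0
(x ⊛ y)[4] = 6

x ⊛ y = [3, 0, 0, 0, 6]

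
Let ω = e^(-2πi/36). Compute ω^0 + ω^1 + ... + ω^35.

Sum of all nth roots of unity equals 0 for n > 1 (geometric series with r ≠ 1).

0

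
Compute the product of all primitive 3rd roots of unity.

The primitive 3rd roots of unity are ω_3^k for k coprime to 3: k ∈ {1, 2}
Their product equals the constant term of the cyclotomic polynomial Φ_3(x) up to sign.
For n ≥ 3, the product of all primitive nth roots of unity is 1. (For n=1 it is 1; for n=2 it is -1.)

1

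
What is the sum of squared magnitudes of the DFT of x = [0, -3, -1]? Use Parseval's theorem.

Parseval: Σ|x[n]|² = (1/N)Σ|X[k]|², so Σ|X[k]|² = N·Σ|x[n]|² = 3·10.0000

Σ|X[k]|² = N·Σ|x[n]|² = 3·10.0000 = 30.0000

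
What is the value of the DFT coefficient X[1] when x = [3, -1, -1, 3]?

X[1] = Σ(n=0 to 3) x[n] · ω_4^(1n) where ω_4 = e^(-2πi/4)
= (3)·ω_4^0 + (-1)·ω_4^1 + (-1)·ω_4^2 + (3)·ω_4^3

X[1] = 4+4i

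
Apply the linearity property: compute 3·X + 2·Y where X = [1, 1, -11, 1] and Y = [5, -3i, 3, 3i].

By linearity: DFT(3x + 2y) = 3·DFT(x) + 2·DFT(y)
= 3·[1, 1, -11, 1] + 2·[5, -3i, 3, 3i]

Computing element-wise:
Z[0] = 3·(1) + 2·(5) = 13
Z[1] = 3·(1) + 2·(-3i) = 3-6i
Z[2] = 3·(-11) + 2·(3) = -27
Z[3] = 3·(1) + 2·(3i) = 3+6i

DFT(3x + 2y) = 3·X + 2·Y = [13, 3-6i, -27, 3+6i]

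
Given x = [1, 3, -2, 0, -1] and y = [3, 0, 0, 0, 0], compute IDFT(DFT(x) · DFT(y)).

(x ⊛ y)[n] = Σ(m=0 to 4) x[m] · y[(n-m) mod 5]

Computing each output sample:
(x ⊛ y)[0] = 3
(x ⊛ y)[1] = 9
(x ⊛ y)[2] = -6
(x ⊛ y)[3] = 0
(x ⊛ y)[4] = -3

x ⊛ y = [3, 9, -6, 0, -3]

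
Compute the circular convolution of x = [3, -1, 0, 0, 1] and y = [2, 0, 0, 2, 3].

(x ⊛ y)[n] = Σ(m=0 to 4) x[m] · y[(n-m) mod 5]

Computing each output sample:
(x ⊛ y)[0] = 3
(x ⊛ y)[1] = -2
(x ⊛ y)[2] = 2
(x ⊛ y)[3] = 9
(x ⊛ y)[4] = 9

x ⊛ y = [3, -2, 2, 9, 9]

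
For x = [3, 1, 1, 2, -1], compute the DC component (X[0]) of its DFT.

X[0] = Σ(n=0 to 4) x[n] · ω_5^0 = Σ x[n]
= (3) + (1) + (1) + (2) + (-1)

X[0] = 6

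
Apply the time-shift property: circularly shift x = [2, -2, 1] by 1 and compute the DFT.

Time shift by 1: X_shifted[k] = ω_3^(1k) · X[k]
Shifted x = [1, 2, -2]

DFT(x[n-1]) = [1, 1.0000-3.4641i, 1.0000+3.4641i]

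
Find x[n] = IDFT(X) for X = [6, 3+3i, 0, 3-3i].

x[n] = (1/4) Σ(k=0 to 3) X[k] · e^(2πikn/4)

Computing each x[n]:
x[0] = 3
x[1] = 0
x[2] = 0
x[3] = 3

x = [3, 0, 0, 3]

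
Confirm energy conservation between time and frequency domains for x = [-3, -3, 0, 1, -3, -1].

Time domain:
Σ|x[n]|² = |-3|² + |-3|² + |0|² + |1|² + |-3|² + |-1|² = 29.0000

Frequency domain:
(1/6)Σ|X[k]|² = (1/6)(|-9|² + |-4.5000-0.8660i|² + |1.5000+4.3301i|² + |-3|² + |1.5000-4.3301i|² + |-4.5000+0.8660i|²) = (1/6)·174.0000 = 29.0000

Both sides agree, confirming Parseval's theorem.

Σ|x[n]|² = (1/N)Σ|X[k]|² = 29.0000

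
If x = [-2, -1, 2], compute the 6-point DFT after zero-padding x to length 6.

Original 3-point DFT: [-1, -2.5000+2.5981i, -2.5000-2.5981i]
Zero-padded 6-point DFT provides frequency interpolation.

DFT_6([x, 0, ...]) = [-1, -3.5000-0.8660i, -2.5000+2.5981i, 1, -2.5000-2.5981i, -3.5000+0.8660i]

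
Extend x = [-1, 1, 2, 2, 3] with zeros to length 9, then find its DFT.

Original 5-point DFT: [7, -3.0000+1.9021i, -3.0000+1.1756i, -3.0000-1.1756i, -3.0000-1.9021i]
Zero-padded 9-point DFT provides frequency interpolation.

DFT_9([x, 0, ...]) = [7, -3.7057-5.3705i, -1.4076+1.9916i, -2.0000-1.7321i, -0.8867+2.1659i, -0.8867-2.1659i, -2.0000+1.7321i, -1.4076-1.9916i, -3.7057+5.3705i]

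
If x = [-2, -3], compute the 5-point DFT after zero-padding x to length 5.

Original 2-point DFT: [-5, 1]
Zero-padded 5-point DFT provides frequency interpolation.

DFT_5([x, 0, ...]) = [-5, -2.9271+2.8532i, 0.4271+1.7634i, 0.4271-1.7634i, -2.9271-2.8532i]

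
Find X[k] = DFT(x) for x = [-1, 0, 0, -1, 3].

X[k] = Σ(n=0 to 4) x[n] · ω_5^(nk)
where ω_5 = e^(-2πi/5)

Computing each X[k]:
X[0] = 1
X[1] = 0.7361+2.2654i
X[2] = -3.7361+2.7144i
X[3] = -3.7361-2.7144i
X[4] = 0.7361-2.2654i

X = [1, 0.7361+2.2654i, -3.7361+2.7144i, -3.7361-2.7144i, 0.7361-2.2654i]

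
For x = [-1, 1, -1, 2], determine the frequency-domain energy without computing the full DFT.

Parseval: Σ|x[n]|² = (1/N)Σ|X[k]|², so Σ|X[k]|² = N·Σ|x[n]|² = 4·7.0000

Σ|X[k]|² = N·Σ|x[n]|² = 4·7.0000 = 28.0000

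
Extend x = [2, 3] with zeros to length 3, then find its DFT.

Original 2-point DFT: [5, -1]
Zero-padded 3-point DFT provides frequency interpolation.

DFT_3([x, 0, ...]) = [5, 0.5000-2.5981i, 0.5000+2.5981i]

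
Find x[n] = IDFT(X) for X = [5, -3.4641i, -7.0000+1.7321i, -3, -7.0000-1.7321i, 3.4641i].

x[n] = (1/6) Σ(k=0 to 5) X[k] · e^(2πikn/6)

Computing each x[n]:
x[0] = -2
x[1] = 3
x[2] = 3
x[3] = -1
x[4] = 0
x[5] = 2

x = [-2, 3, 3, -1, 0, 2]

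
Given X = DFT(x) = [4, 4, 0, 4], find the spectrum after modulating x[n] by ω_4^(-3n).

Modulation property: DFT(ω_4^(-3n)·x[n]) = X[(k-3) mod 4], so circularly shift X by 3 positions.

X[k-3] = [4, 0, 4, 4]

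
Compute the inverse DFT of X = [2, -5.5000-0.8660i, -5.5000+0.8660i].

x[n] = (1/3) Σ(k=0 to 2) X[k] · e^(2πikn/3)

Computing each x[n]:
x[0] = -3
x[1] = 3
x[2] = 2

x = [-3, 3, 2]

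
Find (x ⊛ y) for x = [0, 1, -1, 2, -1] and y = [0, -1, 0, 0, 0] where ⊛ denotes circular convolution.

(x ⊛ y)[n] = Σ(m=0 to 4) x[m] · y[(n-m) mod 5]

Computing each output sample:
(x ⊛ y)[0] = 1
(x ⊛ y)[1] = 0
(x ⊛ y)[2] = -1
(x ⊛ y)[3] = 1
(x ⊛ y)[4] = -2

x ⊛ y = [1, 0, -1, 1, -2]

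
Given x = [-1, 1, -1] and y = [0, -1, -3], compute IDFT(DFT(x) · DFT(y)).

(x ⊛ y)[n] = Σ(m=0 to 2) x[m] · y[(n-m) mod 3]

Computing each output sample:
(x ⊛ y)[0] = -2
(x ⊛ y)[1] = 4
(x ⊛ y)[2] = 2

x ⊛ y = [-2, 4, 2]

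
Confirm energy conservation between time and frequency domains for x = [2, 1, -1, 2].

Time domain:
Σ|x[n]|² = |2|² + |1|² + |-1|² + |2|² = 10.0000

Frequency domain:
(1/4)Σ|X[k]|² = (1/4)(|4|² + |3+1i|² + |-2|² + |3-1i|²) = (1/4)·40.0000 = 10.0000

Both sides agree, confirming Parseval's theorem.

Σ|x[n]|² = (1/N)Σ|X[k]|² = 10.0000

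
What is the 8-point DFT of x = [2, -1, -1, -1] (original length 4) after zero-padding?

Original 4-point DFT: [-1, 3, 3, 3]
Zero-padded 8-point DFT provides frequency interpolation.

DFT_8([x, 0, ...]) = [-1, 2.0000+2.4142i, 3, 2.0000+0.4142i, 3, 2.0000-0.4142i, 3, 2.0000-2.4142i]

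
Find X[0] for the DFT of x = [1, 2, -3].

X[0] = Σ(n=0 to 2) x[n] · ω_3^0 = Σ x[n]
= (1) + (2) + (-3)

X[0] = 0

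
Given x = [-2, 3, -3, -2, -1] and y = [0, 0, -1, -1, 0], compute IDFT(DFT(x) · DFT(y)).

(x ⊛ y)[n] = Σ(m=0 to 4) x[m] · y[(n-m) mod 5]

Computing each output sample:
(x ⊛ y)[0] = 5
(x ⊛ y)[1] = 3
(x ⊛ y)[2] = 3
(x ⊛ y)[3] = -1
(x ⊛ y)[4] = 0

x ⊛ y = [5, 3, 3, -1, 0]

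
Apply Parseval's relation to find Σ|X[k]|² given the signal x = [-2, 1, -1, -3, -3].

Parseval: Σ|x[n]|² = (1/N)Σ|X[k]|², so Σ|X[k]|² = N·Σ|x[n]|² = 5·24.0000

Σ|X[k]|² = N·Σ|x[n]|² = 5·24.0000 = 120.0000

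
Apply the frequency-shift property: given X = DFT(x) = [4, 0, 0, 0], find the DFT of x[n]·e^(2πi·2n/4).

Modulation property: DFT(ω_4^(-2n)·x[n]) = X[(k-2) mod 4], so circularly shift X by 2 positions.

X[k-2] = [0, 0, 4, 0]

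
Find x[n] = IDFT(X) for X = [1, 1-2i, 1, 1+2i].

x[n] = (1/4) Σ(k=0 to 3) X[k] · e^(2πikn/4)

Computing each x[n]:
x[0] = 1
x[1] = 1
x[2] = 0
x[3] = -1

x = [1, 1, 0, -1]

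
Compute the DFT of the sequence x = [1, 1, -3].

X[k] = Σ(n=0 to 2) x[n] · ω_3^(nk)
where ω_3 = e^(-2πi/3)

Computing each X[k]:
X[0] = -1
X[1] = 2.0000-3.4641i
X[2] = 2.0000+3.4641i

X = [-1, 2.0000-3.4641i, 2.0000+3.4641i]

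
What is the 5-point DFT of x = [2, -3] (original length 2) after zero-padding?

Original 2-point DFT: [-1, 5]
Zero-padded 5-point DFT provides frequency interpolation.

DFT_5([x, 0, ...]) = [-1, 1.0729+2.8532i, 4.4271+1.7634i, 4.4271-1.7634i, 1.0729-2.8532i]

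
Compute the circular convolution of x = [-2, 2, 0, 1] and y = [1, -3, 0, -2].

(x ⊛ y)[n] = Σ(m=0 to 3) x[m] · y[(n-m) mod 4]

Computing each output sample:
(x ⊛ y)[0] = -9
(x ⊛ y)[1] = 8
(x ⊛ y)[2] = -8
(x ⊛ y)[3] = 5

x ⊛ y = [-9, 8, -8, 5]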